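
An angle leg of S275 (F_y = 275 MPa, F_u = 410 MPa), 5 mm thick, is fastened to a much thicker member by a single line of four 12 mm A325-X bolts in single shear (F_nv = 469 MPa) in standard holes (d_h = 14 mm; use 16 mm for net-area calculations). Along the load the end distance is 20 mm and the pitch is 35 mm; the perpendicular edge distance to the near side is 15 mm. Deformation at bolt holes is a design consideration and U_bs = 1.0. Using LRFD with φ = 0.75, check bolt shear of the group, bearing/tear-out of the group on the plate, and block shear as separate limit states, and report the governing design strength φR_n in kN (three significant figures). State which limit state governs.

Bolt shear: A_b = π·12²/4 = 113.1 mm²; R_n = 469 × 113.1 × 4 × 1 / 1000 = 212.2 kN → 0.75 × 212.2 = 159 kN.
Bearing: edge l_c = 13, r_n = 31.98 kN; interior l_c = 21, r_n = 51.66 kN; R_n = 31.98 + 3·51.66 = 187 kN → 140 kN.
Block shear: A_gv = 625, A_nv = 345, A_nt = 35 mm²; R_n = min(0.6F_uA_nv, 0.6F_yA_gv) + U_bs·F_u·A_nt = 99.22 kN → 74.4 kN.
Block shear governs: 74.4 kN.

74.4 kN (block shear governs)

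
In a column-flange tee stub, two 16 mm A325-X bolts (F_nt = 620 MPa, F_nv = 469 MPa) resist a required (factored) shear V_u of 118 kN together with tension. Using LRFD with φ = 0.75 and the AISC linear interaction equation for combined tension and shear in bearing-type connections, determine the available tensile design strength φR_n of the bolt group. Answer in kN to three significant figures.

87.1 kN

A_b = π·16²/4 = 201.1 mm²; f_rv = 118 × 1000 / (2 × 201.1) = 293.4 MPa.
F'_nt = 1.3 F_nt − (F_nt / φF_nv) f_rv = 1.3·620 − (620/(0.75·469))·293.4 = 288.8 MPa, capped at F_nt → F'_nt = 288.8 MPa.
R_n = F'_nt · A_b · n = 288.8 × 201.1 × 2 / 1000 = 116.1 kN.
Design strength φR_n = 0.75 × 116.1 = 87.1 kN.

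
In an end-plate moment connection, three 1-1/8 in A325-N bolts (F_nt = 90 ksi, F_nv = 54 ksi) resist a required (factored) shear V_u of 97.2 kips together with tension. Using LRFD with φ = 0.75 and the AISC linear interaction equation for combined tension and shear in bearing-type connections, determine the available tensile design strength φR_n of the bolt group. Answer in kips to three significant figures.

99.7 kips

A_b = π·1.125²/4 = 0.994 in²; f_rv = 97.2 / (3 × 0.994) = 32.59 ksi.
F'_nt = 1.3 F_nt − (F_nt / φF_nv) f_rv = 1.3·90 − (90/(0.75·54))·32.59 = 44.57 ksi, capped at F_nt → F'_nt = 44.57 ksi.
R_n = F'_nt · A_b · n = 44.57 × 0.994 × 3 = 132.9 kips.
Design strength φR_n = 0.75 × 132.9 = 99.7 kips.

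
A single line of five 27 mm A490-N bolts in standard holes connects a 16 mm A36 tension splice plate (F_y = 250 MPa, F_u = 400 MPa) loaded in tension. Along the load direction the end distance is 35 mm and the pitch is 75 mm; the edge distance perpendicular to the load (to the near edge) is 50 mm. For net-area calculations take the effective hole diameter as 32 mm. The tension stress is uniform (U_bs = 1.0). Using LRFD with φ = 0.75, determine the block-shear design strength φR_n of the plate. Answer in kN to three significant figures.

Shear plane L_v = 35 + 4·75 = 335 mm; A_gv = 335 × 16 = 5360 mm².
A_nv = (335 − 4.5·32) × 16 = 3056 mm².
A_nt = (50 − 0.5·32) × 16 = 544 mm².
0.6 F_u A_nv = 733.4 kN; 0.6 F_y A_gv = 804 kN → shear rupture governs the shear term.
R_n = 733.4 + 1.0 × 400 × 544 / 1000 = 951 kN.
Design strength φR_n = 0.75 × 951 = 713 kN.

713 kN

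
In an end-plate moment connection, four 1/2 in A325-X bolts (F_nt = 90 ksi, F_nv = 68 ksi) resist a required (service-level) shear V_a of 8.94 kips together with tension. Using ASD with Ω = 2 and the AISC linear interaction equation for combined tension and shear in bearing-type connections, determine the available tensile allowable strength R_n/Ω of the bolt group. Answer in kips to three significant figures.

A_b = π·0.5²/4 = 0.1963 in²; f_rv = 8.94 / (4 × 0.1963) = 11.38 ksi.
F'_nt = 1.3 F_nt − (Ω F_nt / F_nv) f_rv = 1.3·90 − (2·90/68)·11.38 = 86.87 ksi, capped at F_nt → F'_nt = 86.87 ksi.
R_n = F'_nt · A_b · n = 86.87 × 0.1963 × 4 = 68.23 kips.
Allowable strength R_n/Ω = 68.23 / 2 = 34.1 kips.

34.1 kips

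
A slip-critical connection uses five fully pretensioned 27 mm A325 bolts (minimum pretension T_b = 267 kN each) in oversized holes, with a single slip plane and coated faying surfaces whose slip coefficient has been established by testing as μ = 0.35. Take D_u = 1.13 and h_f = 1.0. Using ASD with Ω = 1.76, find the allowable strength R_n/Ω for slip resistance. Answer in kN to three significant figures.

300 kN

R_n = μ · D_u · h_f · T_b · n_s · n_b = 0.35 × 1.13 × 1.0 × 267 × 1 × 5 = 528 kN.
Allowable strength R_n/Ω = 528 / 1.76 = 300 kN.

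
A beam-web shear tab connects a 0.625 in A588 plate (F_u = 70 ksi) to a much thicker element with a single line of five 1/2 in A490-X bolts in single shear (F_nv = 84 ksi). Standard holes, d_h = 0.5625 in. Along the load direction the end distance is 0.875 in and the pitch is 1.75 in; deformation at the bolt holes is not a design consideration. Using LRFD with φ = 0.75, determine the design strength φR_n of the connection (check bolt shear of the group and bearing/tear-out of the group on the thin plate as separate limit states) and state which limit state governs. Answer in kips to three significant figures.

Bolt shear: A_b = π·0.5²/4 = 0.1963 in²; R_n = 84 × 0.1963 × 5 × 1 = 82.47 kips → 0.75 × 82.47 = 61.9 kips.
Bearing (1.5 l_c t F_u ≤ 3.0 d t F_u): upper limit = 3.0·0.5·0.625·70 = 65.62 kips.
  Edge l_c = 0.875 − 0.5625/2 = 0.5938 → r_n = 38.96 kips; interior l_c = 1.75 − 0.5625 = 1.188 → r_n = 65.62 kips.
  R_n,bearing = 1·38.96 + 4·65.62 = 301.5 kips → 0.75 × 301.5 = 226 kips.
Bolt shear governs: 61.9 kips.

61.9 kips (bolt shear governs)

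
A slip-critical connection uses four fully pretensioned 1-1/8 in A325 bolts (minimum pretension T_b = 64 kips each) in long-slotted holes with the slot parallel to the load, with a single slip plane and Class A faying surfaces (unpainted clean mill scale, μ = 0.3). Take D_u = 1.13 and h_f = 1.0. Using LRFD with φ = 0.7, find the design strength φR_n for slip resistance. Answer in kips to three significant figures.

R_n = μ · D_u · h_f · T_b · n_s · n_b = 0.3 × 1.13 × 1.0 × 64 × 1 × 4 = 86.78 kips.
Design strength φR_n = 0.7 × 86.78 = 60.7 kips.

60.7 kips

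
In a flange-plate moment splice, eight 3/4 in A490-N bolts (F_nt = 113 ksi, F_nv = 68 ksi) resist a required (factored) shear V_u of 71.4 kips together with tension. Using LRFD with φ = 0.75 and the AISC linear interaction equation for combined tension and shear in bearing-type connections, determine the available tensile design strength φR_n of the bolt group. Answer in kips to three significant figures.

A_b = π·0.75²/4 = 0.4418 in²; f_rv = 71.4 / (8 × 0.4418) = 20.2 ksi.
F'_nt = 1.3 F_nt − (F_nt / φF_nv) f_rv = 1.3·113 − (113/(0.75·68))·20.2 = 102.1 ksi, capped at F_nt → F'_nt = 102.1 ksi.
R_n = F'_nt · A_b · n = 102.1 × 0.4418 × 8 = 361 kips.
Design strength φR_n = 0.75 × 361 = 271 kips.

271 kips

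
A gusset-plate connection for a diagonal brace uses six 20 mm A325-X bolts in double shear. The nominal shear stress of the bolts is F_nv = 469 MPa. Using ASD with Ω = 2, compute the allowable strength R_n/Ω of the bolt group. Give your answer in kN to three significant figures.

884 kN

A_b = π × 20² / 4 = 314.2 mm².
R_n = F_nv · A_b · n · n_s = 469 × 314.2 × 6 × 2 / 1000 = 1768 kN.
Allowable strength R_n/Ω = 1768 / 2 = 884 kN.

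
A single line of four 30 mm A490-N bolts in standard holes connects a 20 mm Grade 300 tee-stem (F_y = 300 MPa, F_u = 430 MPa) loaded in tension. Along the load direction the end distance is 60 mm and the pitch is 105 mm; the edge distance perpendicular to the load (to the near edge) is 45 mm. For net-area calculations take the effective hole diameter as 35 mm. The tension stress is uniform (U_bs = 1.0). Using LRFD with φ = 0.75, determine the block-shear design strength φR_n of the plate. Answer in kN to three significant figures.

1150 kN

Shear plane L_v = 60 + 3·105 = 375 mm; A_gv = 375 × 20 = 7500 mm².
A_nv = (375 − 3.5·35) × 20 = 5050 mm².
A_nt = (45 − 0.5·35) × 20 = 550 mm².
0.6 F_u A_nv = 1303 kN; 0.6 F_y A_gv = 1350 kN → shear rupture governs the shear term.
R_n = 1303 + 1.0 × 430 × 550 / 1000 = 1539 kN.
Design strength φR_n = 0.75 × 1539 = 1150 kN.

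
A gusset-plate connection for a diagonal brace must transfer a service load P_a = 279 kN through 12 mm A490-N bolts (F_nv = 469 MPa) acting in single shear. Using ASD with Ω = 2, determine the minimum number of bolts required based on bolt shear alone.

A_b = π·12²/4 = 113.1 mm².
Per-bolt allowable strength R_n/Ω = 469 × 113.1 × 1 / 1000 / 2 = 26.52 kN.
n ≥ 279 / 26.52 = 10.52 → use 11 bolts.

11 bolts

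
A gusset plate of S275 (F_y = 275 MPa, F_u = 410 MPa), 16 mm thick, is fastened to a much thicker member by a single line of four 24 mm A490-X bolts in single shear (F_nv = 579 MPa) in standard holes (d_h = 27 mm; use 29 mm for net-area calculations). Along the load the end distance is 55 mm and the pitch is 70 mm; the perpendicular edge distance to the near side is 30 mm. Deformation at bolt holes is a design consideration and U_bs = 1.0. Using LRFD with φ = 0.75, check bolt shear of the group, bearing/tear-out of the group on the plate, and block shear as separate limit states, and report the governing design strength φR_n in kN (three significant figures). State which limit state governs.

559 kN (block shear governs)

Bolt shear: A_b = π·24²/4 = 452.4 mm²; R_n = 579 × 452.4 × 4 × 1 / 1000 = 1048 kN → 0.75 × 1048 = 786 kN.
Bearing: edge l_c = 41.5, r_n = 326.7 kN; interior l_c = 43, r_n = 338.5 kN; R_n = 326.7 + 3·338.5 = 1342 kN → 1010 kN.
Block shear: A_gv = 4240, A_nv = 2616, A_nt = 248 mm²; R_n = min(0.6F_uA_nv, 0.6F_yA_gv) + U_bs·F_u·A_nt = 745.2 kN → 559 kN.
Block shear governs: 559 kN.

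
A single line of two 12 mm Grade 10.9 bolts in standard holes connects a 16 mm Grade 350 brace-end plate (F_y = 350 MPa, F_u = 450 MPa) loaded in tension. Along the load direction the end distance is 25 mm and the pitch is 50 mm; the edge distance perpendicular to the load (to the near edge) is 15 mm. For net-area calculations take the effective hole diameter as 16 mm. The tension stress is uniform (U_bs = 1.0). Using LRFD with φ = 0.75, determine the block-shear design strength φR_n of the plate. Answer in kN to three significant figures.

203 kN

Shear plane L_v = 25 + 1·50 = 75 mm; A_gv = 75 × 16 = 1200 mm².
A_nv = (75 − 1.5·16) × 16 = 816 mm².
A_nt = (15 − 0.5·16) × 16 = 112 mm².
0.6 F_u A_nv = 220.3 kN; 0.6 F_y A_gv = 252 kN → shear rupture governs the shear term.
R_n = 220.3 + 1.0 × 450 × 112 / 1000 = 270.7 kN.
Design strength φR_n = 0.75 × 270.7 = 203 kN.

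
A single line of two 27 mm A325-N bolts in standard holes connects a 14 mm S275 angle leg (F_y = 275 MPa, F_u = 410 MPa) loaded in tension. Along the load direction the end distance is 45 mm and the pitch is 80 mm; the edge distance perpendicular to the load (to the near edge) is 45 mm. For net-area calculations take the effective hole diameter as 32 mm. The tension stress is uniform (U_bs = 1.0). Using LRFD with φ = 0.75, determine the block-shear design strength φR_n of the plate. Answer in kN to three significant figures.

324 kN

Shear plane L_v = 45 + 1·80 = 125 mm; A_gv = 125 × 14 = 1750 mm².
A_nv = (125 − 1.5·32) × 14 = 1078 mm².
A_nt = (45 − 0.5·32) × 14 = 406 mm².
0.6 F_u A_nv = 265.2 kN; 0.6 F_y A_gv = 288.8 kN → shear rupture governs the shear term.
R_n = 265.2 + 1.0 × 410 × 406 / 1000 = 431.6 kN.
Design strength φR_n = 0.75 × 431.6 = 324 kN.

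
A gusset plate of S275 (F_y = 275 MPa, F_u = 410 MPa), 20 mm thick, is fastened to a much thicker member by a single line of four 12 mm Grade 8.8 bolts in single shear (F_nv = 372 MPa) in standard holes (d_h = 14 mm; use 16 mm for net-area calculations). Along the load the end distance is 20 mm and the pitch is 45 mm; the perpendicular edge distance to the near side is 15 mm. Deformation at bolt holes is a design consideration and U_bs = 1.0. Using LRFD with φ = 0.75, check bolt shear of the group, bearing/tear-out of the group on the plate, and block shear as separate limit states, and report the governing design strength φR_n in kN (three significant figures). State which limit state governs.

Bolt shear: A_b = π·12²/4 = 113.1 mm²; R_n = 372 × 113.1 × 4 × 1 / 1000 = 168.3 kN → 0.75 × 168.3 = 126 kN.
Bearing: edge l_c = 13, r_n = 127.9 kN; interior l_c = 31, r_n = 236.2 kN; R_n = 127.9 + 3·236.2 = 836.4 kN → 627 kN.
Block shear: A_gv = 3100, A_nv = 1980, A_nt = 140 mm²; R_n = min(0.6F_uA_nv, 0.6F_yA_gv) + U_bs·F_u·A_nt = 544.5 kN → 408 kN.
Bolt shear governs: 126 kN.

126 kN (bolt shear governs)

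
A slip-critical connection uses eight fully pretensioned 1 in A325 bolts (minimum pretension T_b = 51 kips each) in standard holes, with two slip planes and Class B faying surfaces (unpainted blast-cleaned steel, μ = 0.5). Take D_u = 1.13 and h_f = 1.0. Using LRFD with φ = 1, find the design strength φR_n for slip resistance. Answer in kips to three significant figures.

R_n = μ · D_u · h_f · T_b · n_s · n_b = 0.5 × 1.13 × 1.0 × 51 × 2 × 8 = 461 kips.
Design strength φR_n = 1 × 461 = 461 kips.

461 kips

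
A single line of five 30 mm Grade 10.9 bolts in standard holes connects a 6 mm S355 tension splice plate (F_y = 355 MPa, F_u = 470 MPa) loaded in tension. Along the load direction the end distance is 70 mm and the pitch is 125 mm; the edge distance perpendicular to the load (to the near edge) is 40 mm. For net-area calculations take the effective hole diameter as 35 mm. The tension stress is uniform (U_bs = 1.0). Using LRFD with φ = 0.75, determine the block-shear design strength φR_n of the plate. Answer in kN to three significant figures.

571 kN

Shear plane L_v = 70 + 4·125 = 570 mm; A_gv = 570 × 6 = 3420 mm².
A_nv = (570 − 4.5·35) × 6 = 2475 mm².
A_nt = (40 − 0.5·35) × 6 = 135 mm².
0.6 F_u A_nv = 698 kN; 0.6 F_y A_gv = 728.5 kN → shear rupture governs the shear term.
R_n = 698 + 1.0 × 470 × 135 / 1000 = 761.4 kN.
Design strength φR_n = 0.75 × 761.4 = 571 kN.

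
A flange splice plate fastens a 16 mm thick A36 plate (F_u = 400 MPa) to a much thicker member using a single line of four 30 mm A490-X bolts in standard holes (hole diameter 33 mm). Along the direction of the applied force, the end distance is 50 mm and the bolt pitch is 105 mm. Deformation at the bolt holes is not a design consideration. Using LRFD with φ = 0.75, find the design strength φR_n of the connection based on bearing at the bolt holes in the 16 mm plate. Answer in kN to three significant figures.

Per bolt r_n = 1.5 l_c t F_u ≤ 3.0 d t F_u; upper limit = 3.0 × 30 × 16 × 400 / 1000 = 576 kN.
Edge bolt: l_c = 50 − 33/2 = 33.5 mm → 1.5 × 33.5 × 16 × 400 / 1000 = 321.6 → r_n = 321.6 kN.
Interior bolts: l_c = 105 − 33 = 72 mm → 1.5 × 72 × 16 × 400 / 1000 = 691.2 → r_n = 576 kN.
R_n = 1 × 321.6 + 3 × 576 = 2050 kN.
Design strength φR_n = 0.75 × 2050 = 1540 kN.

1540 kN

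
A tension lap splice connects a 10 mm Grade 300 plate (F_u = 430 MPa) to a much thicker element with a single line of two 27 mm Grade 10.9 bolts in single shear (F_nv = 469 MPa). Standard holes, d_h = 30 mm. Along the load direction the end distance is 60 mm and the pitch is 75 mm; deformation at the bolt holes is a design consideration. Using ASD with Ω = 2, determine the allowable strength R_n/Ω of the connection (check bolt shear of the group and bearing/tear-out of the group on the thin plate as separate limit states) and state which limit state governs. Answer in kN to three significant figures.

Bolt shear: A_b = π·27²/4 = 572.6 mm²; R_n = 469 × 572.6 × 2 × 1 / 1000 = 537.1 kN → 537.1 / 2 = 269 kN.
Bearing (1.2 l_c t F_u ≤ 2.4 d t F_u): upper limit = 2.4·27·10·430 / 1000 = 278.6 kN.
  Edge l_c = 60 − 30/2 = 45 → r_n = 232.2 kN; interior l_c = 75 − 30 = 45 → r_n = 232.2 kN.
  R_n,bearing = 1·232.2 + 1·232.2 = 464.4 kN → 464.4 / 2 = 232 kN.
Bearing governs: 232 kN.

232 kN (bearing governs)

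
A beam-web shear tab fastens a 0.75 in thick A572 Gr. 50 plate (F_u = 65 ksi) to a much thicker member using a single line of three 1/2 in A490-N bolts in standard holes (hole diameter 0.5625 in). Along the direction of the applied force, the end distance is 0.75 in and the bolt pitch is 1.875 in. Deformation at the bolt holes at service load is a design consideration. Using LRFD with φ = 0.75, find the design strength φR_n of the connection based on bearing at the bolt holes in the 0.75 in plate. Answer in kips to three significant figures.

Per bolt r_n = 1.2 l_c t F_u ≤ 2.4 d t F_u; upper limit = 2.4 × 0.5 × 0.75 × 65 = 58.5 kips.
Edge bolt: l_c = 0.75 − 0.5625/2 = 0.4688 in → 1.2 × 0.4688 × 0.75 × 65 = 27.42 → r_n = 27.42 kips.
Interior bolts: l_c = 1.875 − 0.5625 = 1.312 in → 1.2 × 1.312 × 0.75 × 65 = 76.78 → r_n = 58.5 kips.
R_n = 1 × 27.42 + 2 × 58.5 = 144.4 kips.
Design strength φR_n = 0.75 × 144.4 = 108 kips.

108 kips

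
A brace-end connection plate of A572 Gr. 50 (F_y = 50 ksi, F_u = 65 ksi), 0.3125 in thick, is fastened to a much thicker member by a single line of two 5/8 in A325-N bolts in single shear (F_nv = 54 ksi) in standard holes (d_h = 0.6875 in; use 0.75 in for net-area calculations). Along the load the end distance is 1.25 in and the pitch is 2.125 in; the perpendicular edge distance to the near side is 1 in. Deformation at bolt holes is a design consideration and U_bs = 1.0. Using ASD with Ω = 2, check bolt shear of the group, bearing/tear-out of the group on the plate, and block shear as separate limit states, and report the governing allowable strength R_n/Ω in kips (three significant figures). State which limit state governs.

Bolt shear: A_b = π·0.625²/4 = 0.3068 in²; R_n = 54 × 0.3068 × 2 × 1 = 33.13 kips → 33.13 / 2 = 16.6 kips.
Bearing: edge l_c = 0.9062, r_n = 22.09 kips; interior l_c = 1.438, r_n = 30.47 kips; R_n = 22.09 + 1·30.47 = 52.56 kips → 26.3 kips.
Block shear: A_gv = 1.055, A_nv = 0.7031, A_nt = 0.1953 in²; R_n = min(0.6F_uA_nv, 0.6F_yA_gv) + U_bs·F_u·A_nt = 40.12 kips → 20.1 kips.
Bolt shear governs: 16.6 kips.

16.6 kips (bolt shear governs)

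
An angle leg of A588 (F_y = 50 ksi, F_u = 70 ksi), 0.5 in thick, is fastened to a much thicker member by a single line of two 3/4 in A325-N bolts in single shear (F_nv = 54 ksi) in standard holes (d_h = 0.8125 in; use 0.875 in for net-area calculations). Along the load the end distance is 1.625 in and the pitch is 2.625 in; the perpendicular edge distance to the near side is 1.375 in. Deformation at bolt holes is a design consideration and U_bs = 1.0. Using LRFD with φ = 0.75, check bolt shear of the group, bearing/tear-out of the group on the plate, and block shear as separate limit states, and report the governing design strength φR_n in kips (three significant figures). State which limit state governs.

35.8 kips (bolt shear governs)

Bolt shear: A_b = π·0.75²/4 = 0.4418 in²; R_n = 54 × 0.4418 × 2 × 1 = 47.71 kips → 0.75 × 47.71 = 35.8 kips.
Bearing: edge l_c = 1.219, r_n = 51.19 kips; interior l_c = 1.812, r_n = 63 kips; R_n = 51.19 + 1·63 = 114.2 kips → 85.6 kips.
Block shear: A_gv = 2.125, A_nv = 1.469, A_nt = 0.4688 in²; R_n = min(0.6F_uA_nv, 0.6F_yA_gv) + U_bs·F_u·A_nt = 94.5 kips → 70.9 kips.
Bolt shear governs: 35.8 kips.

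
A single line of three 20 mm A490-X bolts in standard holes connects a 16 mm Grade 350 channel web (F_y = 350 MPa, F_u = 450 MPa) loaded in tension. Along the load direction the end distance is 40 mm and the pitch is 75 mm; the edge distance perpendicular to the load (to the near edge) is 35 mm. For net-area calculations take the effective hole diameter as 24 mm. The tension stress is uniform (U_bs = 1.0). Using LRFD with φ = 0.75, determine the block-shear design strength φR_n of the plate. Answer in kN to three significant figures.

545 kN

Shear plane L_v = 40 + 2·75 = 190 mm; A_gv = 190 × 16 = 3040 mm².
A_nv = (190 − 2.5·24) × 16 = 2080 mm².
A_nt = (35 − 0.5·24) × 16 = 368 mm².
0.6 F_u A_nv = 561.6 kN; 0.6 F_y A_gv = 638.4 kN → shear rupture governs the shear term.
R_n = 561.6 + 1.0 × 450 × 368 / 1000 = 727.2 kN.
Design strength φR_n = 0.75 × 727.2 = 545 kN.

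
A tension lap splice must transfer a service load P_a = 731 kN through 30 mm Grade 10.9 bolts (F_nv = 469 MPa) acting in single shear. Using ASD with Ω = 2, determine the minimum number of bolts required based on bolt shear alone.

5 bolts

A_b = π·30²/4 = 706.9 mm².
Per-bolt allowable strength R_n/Ω = 469 × 706.9 × 1 / 1000 / 2 = 165.8 kN.
n ≥ 731 / 165.8 = 4.41 → use 5 bolts.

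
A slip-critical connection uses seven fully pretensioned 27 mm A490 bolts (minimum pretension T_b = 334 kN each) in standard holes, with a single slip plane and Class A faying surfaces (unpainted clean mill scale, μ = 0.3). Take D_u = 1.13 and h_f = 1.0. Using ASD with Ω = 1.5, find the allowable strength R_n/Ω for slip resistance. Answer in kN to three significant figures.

R_n = μ · D_u · h_f · T_b · n_s · n_b = 0.3 × 1.13 × 1.0 × 334 × 1 × 7 = 792.6 kN.
Allowable strength R_n/Ω = 792.6 / 1.5 = 528 kN.

528 kN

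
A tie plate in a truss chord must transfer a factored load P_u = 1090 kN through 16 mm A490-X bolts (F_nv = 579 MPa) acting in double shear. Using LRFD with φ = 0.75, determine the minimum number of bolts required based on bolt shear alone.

7 bolts

A_b = π·16²/4 = 201.1 mm².
Per-bolt design strength φR_n = 0.75 × 579 × 201.1 × 2 / 1000 = 174.6 kN.
n ≥ 1090 / 174.6 = 6.242 → use 7 bolts.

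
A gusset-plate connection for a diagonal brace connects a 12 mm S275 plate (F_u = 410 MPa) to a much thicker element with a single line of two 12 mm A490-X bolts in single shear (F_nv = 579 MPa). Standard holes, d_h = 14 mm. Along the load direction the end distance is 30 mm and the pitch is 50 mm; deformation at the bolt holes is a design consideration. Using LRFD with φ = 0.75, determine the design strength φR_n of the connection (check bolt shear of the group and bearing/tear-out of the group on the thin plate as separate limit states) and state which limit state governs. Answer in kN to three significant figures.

98.2 kN (bolt shear governs)

Bolt shear: A_b = π·12²/4 = 113.1 mm²; R_n = 579 × 113.1 × 2 × 1 / 1000 = 131 kN → 0.75 × 131 = 98.2 kN.
Bearing (1.2 l_c t F_u ≤ 2.4 d t F_u): upper limit = 2.4·12·12·410 / 1000 = 141.7 kN.
  Edge l_c = 30 − 14/2 = 23 → r_n = 135.8 kN; interior l_c = 50 − 14 = 36 → r_n = 141.7 kN.
  R_n,bearing = 1·135.8 + 1·141.7 = 277.5 kN → 0.75 × 277.5 = 208 kN.
Bolt shear governs: 98.2 kN.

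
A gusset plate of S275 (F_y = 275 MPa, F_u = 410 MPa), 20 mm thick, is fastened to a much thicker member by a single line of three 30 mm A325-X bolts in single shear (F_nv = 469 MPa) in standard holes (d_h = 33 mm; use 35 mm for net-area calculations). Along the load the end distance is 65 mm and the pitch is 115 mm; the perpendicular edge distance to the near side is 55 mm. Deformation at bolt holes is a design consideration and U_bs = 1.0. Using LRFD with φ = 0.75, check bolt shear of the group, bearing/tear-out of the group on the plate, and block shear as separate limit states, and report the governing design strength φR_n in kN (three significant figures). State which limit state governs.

746 kN (bolt shear governs)

Bolt shear: A_b = π·30²/4 = 706.9 mm²; R_n = 469 × 706.9 × 3 × 1 / 1000 = 994.5 kN → 0.75 × 994.5 = 746 kN.
Bearing: edge l_c = 48.5, r_n = 477.2 kN; interior l_c = 82, r_n = 590.4 kN; R_n = 477.2 + 2·590.4 = 1658 kN → 1240 kN.
Block shear: A_gv = 5900, A_nv = 4150, A_nt = 750 mm²; R_n = min(0.6F_uA_nv, 0.6F_yA_gv) + U_bs·F_u·A_nt = 1281 kN → 961 kN.
Bolt shear governs: 746 kN.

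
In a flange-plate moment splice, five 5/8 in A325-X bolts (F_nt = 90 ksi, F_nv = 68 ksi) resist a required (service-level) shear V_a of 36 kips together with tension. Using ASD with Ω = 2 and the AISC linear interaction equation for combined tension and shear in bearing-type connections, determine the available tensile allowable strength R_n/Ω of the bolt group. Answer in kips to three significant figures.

A_b = π·0.625²/4 = 0.3068 in²; f_rv = 36 / (5 × 0.3068) = 23.47 ksi.
F'_nt = 1.3 F_nt − (Ω F_nt / F_nv) f_rv = 1.3·90 − (2·90/68)·23.47 = 54.88 ksi, capped at F_nt → F'_nt = 54.88 ksi.
R_n = F'_nt · A_b · n = 54.88 × 0.3068 × 5 = 84.18 kips.
Allowable strength R_n/Ω = 84.18 / 2 = 42.1 kips.

42.1 kips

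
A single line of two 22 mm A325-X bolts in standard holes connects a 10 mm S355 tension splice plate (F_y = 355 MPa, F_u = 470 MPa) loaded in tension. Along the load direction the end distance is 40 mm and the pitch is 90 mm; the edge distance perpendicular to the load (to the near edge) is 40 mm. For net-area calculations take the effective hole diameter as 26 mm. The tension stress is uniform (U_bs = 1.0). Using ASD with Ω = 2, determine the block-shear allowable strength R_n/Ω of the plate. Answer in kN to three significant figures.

Shear plane L_v = 40 + 1·90 = 130 mm; A_gv = 130 × 10 = 1300 mm².
A_nv = (130 − 1.5·26) × 10 = 910 mm².
A_nt = (40 − 0.5·26) × 10 = 270 mm².
0.6 F_u A_nv = 256.6 kN; 0.6 F_y A_gv = 276.9 kN → shear rupture governs the shear term.
R_n = 256.6 + 1.0 × 470 × 270 / 1000 = 383.5 kN.
Allowable strength R_n/Ω = 383.5 / 2 = 192 kN.

192 kN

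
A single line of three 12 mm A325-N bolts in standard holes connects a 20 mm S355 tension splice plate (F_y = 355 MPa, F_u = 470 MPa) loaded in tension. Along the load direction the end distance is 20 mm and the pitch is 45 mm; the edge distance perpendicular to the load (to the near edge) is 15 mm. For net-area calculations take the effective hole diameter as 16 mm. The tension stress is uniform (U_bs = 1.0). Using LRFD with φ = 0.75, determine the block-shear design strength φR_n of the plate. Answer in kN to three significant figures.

Shear plane L_v = 20 + 2·45 = 110 mm; A_gv = 110 × 20 = 2200 mm².
A_nv = (110 − 2.5·16) × 20 = 1400 mm².
A_nt = (15 − 0.5·16) × 20 = 140 mm².
0.6 F_u A_nv = 394.8 kN; 0.6 F_y A_gv = 468.6 kN → shear rupture governs the shear term.
R_n = 394.8 + 1.0 × 470 × 140 / 1000 = 460.6 kN.
Design strength φR_n = 0.75 × 460.6 = 345 kN.

345 kN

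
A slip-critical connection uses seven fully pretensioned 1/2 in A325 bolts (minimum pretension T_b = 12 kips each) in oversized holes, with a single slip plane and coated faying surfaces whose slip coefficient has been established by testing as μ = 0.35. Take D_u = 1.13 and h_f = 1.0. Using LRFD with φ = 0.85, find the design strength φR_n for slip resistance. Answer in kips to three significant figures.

28.2 kips

R_n = μ · D_u · h_f · T_b · n_s · n_b = 0.35 × 1.13 × 1.0 × 12 × 1 × 7 = 33.22 kips.
Design strength φR_n = 0.85 × 33.22 = 28.2 kips.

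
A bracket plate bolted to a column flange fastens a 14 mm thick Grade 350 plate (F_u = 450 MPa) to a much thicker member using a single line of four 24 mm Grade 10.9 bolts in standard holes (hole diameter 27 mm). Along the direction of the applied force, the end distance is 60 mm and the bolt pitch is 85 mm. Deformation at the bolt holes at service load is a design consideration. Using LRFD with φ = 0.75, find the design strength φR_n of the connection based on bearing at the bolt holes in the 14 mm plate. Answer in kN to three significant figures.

1080 kN

Per bolt r_n = 1.2 l_c t F_u ≤ 2.4 d t F_u; upper limit = 2.4 × 24 × 14 × 450 / 1000 = 362.9 kN.
Edge bolt: l_c = 60 − 27/2 = 46.5 mm → 1.2 × 46.5 × 14 × 450 / 1000 = 351.5 → r_n = 351.5 kN.
Interior bolts: l_c = 85 − 27 = 58 mm → 1.2 × 58 × 14 × 450 / 1000 = 438.5 → r_n = 362.9 kN.
R_n = 1 × 351.5 + 3 × 362.9 = 1440 kN.
Design strength φR_n = 0.75 × 1440 = 1080 kN.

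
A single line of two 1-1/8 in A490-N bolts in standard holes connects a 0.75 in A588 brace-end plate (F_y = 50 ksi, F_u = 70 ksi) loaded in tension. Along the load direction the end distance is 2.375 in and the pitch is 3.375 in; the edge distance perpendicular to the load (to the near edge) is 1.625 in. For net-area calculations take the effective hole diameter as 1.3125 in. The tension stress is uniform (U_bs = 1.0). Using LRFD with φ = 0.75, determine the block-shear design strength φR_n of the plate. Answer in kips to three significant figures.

127 kips

Shear plane L_v = 2.375 + 1·3.375 = 5.75 in; A_gv = 5.75 × 0.75 = 4.312 in².
A_nv = (5.75 − 1.5·1.3125) × 0.75 = 2.836 in².
A_nt = (1.625 − 0.5·1.3125) × 0.75 = 0.7266 in².
0.6 F_u A_nv = 119.1 kips; 0.6 F_y A_gv = 129.4 kips → shear rupture governs the shear term.
R_n = 119.1 + 1.0 × 70 × 0.7266 = 170 kips.
Design strength φR_n = 0.75 × 170 = 127 kips.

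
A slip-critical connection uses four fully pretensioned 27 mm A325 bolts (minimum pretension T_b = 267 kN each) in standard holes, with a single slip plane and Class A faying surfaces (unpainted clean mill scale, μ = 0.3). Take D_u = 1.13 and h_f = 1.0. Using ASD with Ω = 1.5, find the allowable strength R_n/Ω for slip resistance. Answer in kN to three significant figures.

241 kN

R_n = μ · D_u · h_f · T_b · n_s · n_b = 0.3 × 1.13 × 1.0 × 267 × 1 × 4 = 362.1 kN.
Allowable strength R_n/Ω = 362.1 / 1.5 = 241 kN.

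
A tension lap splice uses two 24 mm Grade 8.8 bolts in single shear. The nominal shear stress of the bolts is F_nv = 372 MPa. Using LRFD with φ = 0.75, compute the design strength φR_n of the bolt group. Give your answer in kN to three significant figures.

A_b = π × 24² / 4 = 452.4 mm².
R_n = F_nv · A_b · n · n_s = 372 × 452.4 × 2 × 1 / 1000 = 336.6 kN.
Design strength φR_n = 0.75 × 336.6 = 252 kN.

252 kN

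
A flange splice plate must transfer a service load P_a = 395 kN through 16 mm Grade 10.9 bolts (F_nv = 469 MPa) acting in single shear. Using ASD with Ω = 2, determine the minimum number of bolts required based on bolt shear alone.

9 bolts

A_b = π·16²/4 = 201.1 mm².
Per-bolt allowable strength R_n/Ω = 469 × 201.1 × 1 / 1000 / 2 = 47.15 kN.
n ≥ 395 / 47.15 = 8.378 → use 9 bolts.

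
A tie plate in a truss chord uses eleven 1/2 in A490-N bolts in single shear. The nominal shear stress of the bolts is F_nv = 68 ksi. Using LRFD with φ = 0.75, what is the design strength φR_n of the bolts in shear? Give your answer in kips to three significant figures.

A_b = π × 0.5² / 4 = 0.1963 in².
R_n = F_nv · A_b · n · n_s = 68 × 0.1963 × 11 × 1 = 146.9 kips.
Design strength φR_n = 0.75 × 146.9 = 110 kips.

110 kips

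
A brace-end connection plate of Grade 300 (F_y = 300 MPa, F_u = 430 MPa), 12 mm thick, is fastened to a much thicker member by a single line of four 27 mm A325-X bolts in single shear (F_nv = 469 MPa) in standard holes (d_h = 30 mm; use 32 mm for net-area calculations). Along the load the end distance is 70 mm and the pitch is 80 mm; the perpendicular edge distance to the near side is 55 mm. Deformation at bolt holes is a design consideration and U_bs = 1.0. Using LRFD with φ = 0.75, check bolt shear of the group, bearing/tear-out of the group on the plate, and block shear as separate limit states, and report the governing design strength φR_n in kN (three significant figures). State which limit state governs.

Bolt shear: A_b = π·27²/4 = 572.6 mm²; R_n = 469 × 572.6 × 4 × 1 / 1000 = 1074 kN → 0.75 × 1074 = 806 kN.
Bearing: edge l_c = 55, r_n = 334.4 kN; interior l_c = 50, r_n = 309.6 kN; R_n = 334.4 + 3·309.6 = 1263 kN → 947 kN.
Block shear: A_gv = 3720, A_nv = 2376, A_nt = 468 mm²; R_n = min(0.6F_uA_nv, 0.6F_yA_gv) + U_bs·F_u·A_nt = 814.2 kN → 611 kN.
Block shear governs: 611 kN.

611 kN (block shear governs)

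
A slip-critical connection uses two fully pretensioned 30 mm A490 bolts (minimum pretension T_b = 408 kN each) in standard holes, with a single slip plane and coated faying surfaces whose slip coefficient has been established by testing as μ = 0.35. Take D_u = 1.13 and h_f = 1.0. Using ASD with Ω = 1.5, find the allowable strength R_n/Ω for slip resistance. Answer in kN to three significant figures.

215 kN

R_n = μ · D_u · h_f · T_b · n_s · n_b = 0.35 × 1.13 × 1.0 × 408 × 1 × 2 = 322.7 kN.
Allowable strength R_n/Ω = 322.7 / 1.5 = 215 kN.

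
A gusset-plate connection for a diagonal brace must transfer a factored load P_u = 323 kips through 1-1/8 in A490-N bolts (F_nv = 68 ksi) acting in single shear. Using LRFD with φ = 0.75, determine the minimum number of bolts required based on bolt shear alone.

A_b = π·1.125²/4 = 0.994 in².
Per-bolt design strength φR_n = 0.75 × 68 × 0.994 × 1 = 50.69 kips.
n ≥ 323 / 50.69 = 6.371 → use 7 bolts.

7 bolts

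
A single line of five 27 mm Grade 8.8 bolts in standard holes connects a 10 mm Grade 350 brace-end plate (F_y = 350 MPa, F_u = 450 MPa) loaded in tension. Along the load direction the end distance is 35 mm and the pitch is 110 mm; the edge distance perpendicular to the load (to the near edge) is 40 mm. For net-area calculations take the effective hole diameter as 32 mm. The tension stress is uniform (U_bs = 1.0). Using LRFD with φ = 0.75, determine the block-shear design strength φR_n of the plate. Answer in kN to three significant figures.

Shear plane L_v = 35 + 4·110 = 475 mm; A_gv = 475 × 10 = 4750 mm².
A_nv = (475 − 4.5·32) × 10 = 3310 mm².
A_nt = (40 − 0.5·32) × 10 = 240 mm².
0.6 F_u A_nv = 893.7 kN; 0.6 F_y A_gv = 997.5 kN → shear rupture governs the shear term.
R_n = 893.7 + 1.0 × 450 × 240 / 1000 = 1002 kN.
Design strength φR_n = 0.75 × 1002 = 751 kN.

751 kN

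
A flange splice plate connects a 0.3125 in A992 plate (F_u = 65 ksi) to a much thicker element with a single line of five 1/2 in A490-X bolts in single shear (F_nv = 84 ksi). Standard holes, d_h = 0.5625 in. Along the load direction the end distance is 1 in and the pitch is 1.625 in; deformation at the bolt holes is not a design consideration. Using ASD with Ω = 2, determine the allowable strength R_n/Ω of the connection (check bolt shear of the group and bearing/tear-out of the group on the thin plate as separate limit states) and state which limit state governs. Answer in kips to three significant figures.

41.2 kips (bolt shear governs)

Bolt shear: A_b = π·0.5²/4 = 0.1963 in²; R_n = 84 × 0.1963 × 5 × 1 = 82.47 kips → 82.47 / 2 = 41.2 kips.
Bearing (1.5 l_c t F_u ≤ 3.0 d t F_u): upper limit = 3.0·0.5·0.3125·65 = 30.47 kips.
  Edge l_c = 1 − 0.5625/2 = 0.7188 → r_n = 21.9 kips; interior l_c = 1.625 − 0.5625 = 1.062 → r_n = 30.47 kips.
  R_n,bearing = 1·21.9 + 4·30.47 = 143.8 kips → 143.8 / 2 = 71.9 kips.
Bolt shear governs: 41.2 kips.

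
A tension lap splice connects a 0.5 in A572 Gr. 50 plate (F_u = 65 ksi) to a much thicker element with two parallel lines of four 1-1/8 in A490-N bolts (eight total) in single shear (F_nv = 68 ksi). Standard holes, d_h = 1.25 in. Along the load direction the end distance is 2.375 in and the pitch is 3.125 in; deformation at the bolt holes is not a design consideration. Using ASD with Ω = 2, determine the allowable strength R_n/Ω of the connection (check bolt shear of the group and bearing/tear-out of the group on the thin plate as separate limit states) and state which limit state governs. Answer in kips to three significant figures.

Bolt shear: A_b = π·1.125²/4 = 0.994 in²; R_n = 68 × 0.994 × 8 × 1 = 540.7 kips → 540.7 / 2 = 270 kips.
Bearing (1.5 l_c t F_u ≤ 3.0 d t F_u): upper limit = 3.0·1.125·0.5·65 = 109.7 kips.
  Edge l_c = 2.375 − 1.25/2 = 1.75 → r_n = 85.31 kips; interior l_c = 3.125 − 1.25 = 1.875 → r_n = 91.41 kips.
  R_n,bearing = 2·85.31 + 6·91.41 = 719.1 kips → 719.1 / 2 = 360 kips.
Bolt shear governs: 270 kips.

270 kips (bolt shear governs)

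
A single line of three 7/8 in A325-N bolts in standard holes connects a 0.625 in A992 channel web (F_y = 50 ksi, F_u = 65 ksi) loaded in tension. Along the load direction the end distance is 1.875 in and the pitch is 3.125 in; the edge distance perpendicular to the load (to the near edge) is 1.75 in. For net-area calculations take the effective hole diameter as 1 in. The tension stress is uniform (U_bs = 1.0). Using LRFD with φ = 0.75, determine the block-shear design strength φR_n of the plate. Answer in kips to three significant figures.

Shear plane L_v = 1.875 + 2·3.125 = 8.125 in; A_gv = 8.125 × 0.625 = 5.078 in².
A_nv = (8.125 − 2.5·1) × 0.625 = 3.516 in².
A_nt = (1.75 − 0.5·1) × 0.625 = 0.7812 in².
0.6 F_u A_nv = 137.1 kips; 0.6 F_y A_gv = 152.3 kips → shear rupture governs the shear term.
R_n = 137.1 + 1.0 × 65 × 0.7812 = 187.9 kips.
Design strength φR_n = 0.75 × 187.9 = 141 kips.

141 kips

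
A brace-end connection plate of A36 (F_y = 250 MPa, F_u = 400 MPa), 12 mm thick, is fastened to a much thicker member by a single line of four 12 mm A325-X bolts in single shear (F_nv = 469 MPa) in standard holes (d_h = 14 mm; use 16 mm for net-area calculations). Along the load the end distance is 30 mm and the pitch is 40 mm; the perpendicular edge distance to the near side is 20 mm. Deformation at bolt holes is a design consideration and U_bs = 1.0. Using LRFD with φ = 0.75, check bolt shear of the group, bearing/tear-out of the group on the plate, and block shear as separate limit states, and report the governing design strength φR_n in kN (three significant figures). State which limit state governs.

159 kN (bolt shear governs)

Bolt shear: A_b = π·12²/4 = 113.1 mm²; R_n = 469 × 113.1 × 4 × 1 / 1000 = 212.2 kN → 0.75 × 212.2 = 159 kN.
Bearing: edge l_c = 23, r_n = 132.5 kN; interior l_c = 26, r_n = 138.2 kN; R_n = 132.5 + 3·138.2 = 547.2 kN → 410 kN.
Block shear: A_gv = 1800, A_nv = 1128, A_nt = 144 mm²; R_n = min(0.6F_uA_nv, 0.6F_yA_gv) + U_bs·F_u·A_nt = 327.6 kN → 246 kN.
Bolt shear governs: 159 kN.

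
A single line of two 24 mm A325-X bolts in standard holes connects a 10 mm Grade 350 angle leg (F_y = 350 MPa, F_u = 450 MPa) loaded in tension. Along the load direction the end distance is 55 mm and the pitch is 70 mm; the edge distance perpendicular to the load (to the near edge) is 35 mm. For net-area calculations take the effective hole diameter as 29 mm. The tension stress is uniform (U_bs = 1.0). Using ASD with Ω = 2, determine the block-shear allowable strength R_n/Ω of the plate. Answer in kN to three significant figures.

Shear plane L_v = 55 + 1·70 = 125 mm; A_gv = 125 × 10 = 1250 mm².
A_nv = (125 − 1.5·29) × 10 = 815 mm².
A_nt = (35 − 0.5·29) × 10 = 205 mm².
0.6 F_u A_nv = 220.1 kN; 0.6 F_y A_gv = 262.5 kN → shear rupture governs the shear term.
R_n = 220.1 + 1.0 × 450 × 205 / 1000 = 312.3 kN.
Allowable strength R_n/Ω = 312.3 / 2 = 156 kN.

156 kN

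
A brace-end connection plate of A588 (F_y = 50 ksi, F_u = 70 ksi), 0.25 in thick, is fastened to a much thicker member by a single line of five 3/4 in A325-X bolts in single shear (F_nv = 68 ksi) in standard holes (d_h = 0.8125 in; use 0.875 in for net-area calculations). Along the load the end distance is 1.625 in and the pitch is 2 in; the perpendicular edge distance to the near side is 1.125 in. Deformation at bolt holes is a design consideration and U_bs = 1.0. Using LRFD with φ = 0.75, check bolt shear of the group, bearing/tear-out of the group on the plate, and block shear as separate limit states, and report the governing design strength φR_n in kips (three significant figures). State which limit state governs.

53.8 kips (block shear governs)

Bolt shear: A_b = π·0.75²/4 = 0.4418 in²; R_n = 68 × 0.4418 × 5 × 1 = 150.2 kips → 0.75 × 150.2 = 113 kips.
Bearing: edge l_c = 1.219, r_n = 25.59 kips; interior l_c = 1.188, r_n = 24.94 kips; R_n = 25.59 + 4·24.94 = 125.3 kips → 94 kips.
Block shear: A_gv = 2.406, A_nv = 1.422, A_nt = 0.1719 in²; R_n = min(0.6F_uA_nv, 0.6F_yA_gv) + U_bs·F_u·A_nt = 71.75 kips → 53.8 kips.
Block shear governs: 53.8 kips.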